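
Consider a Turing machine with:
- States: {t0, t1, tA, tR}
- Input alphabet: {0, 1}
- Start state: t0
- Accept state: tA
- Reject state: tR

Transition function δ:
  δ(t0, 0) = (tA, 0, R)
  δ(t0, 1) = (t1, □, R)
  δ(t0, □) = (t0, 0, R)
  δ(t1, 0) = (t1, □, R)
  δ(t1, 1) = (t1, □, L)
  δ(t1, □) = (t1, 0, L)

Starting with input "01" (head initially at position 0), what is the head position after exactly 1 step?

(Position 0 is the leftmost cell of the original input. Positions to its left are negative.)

Execution trace (head position shown):
Step 0: [t0]01  (head at position 0)
Step 1: move right → 0[tA]1  (head at position 1)

After 1 step, the head is at position 1.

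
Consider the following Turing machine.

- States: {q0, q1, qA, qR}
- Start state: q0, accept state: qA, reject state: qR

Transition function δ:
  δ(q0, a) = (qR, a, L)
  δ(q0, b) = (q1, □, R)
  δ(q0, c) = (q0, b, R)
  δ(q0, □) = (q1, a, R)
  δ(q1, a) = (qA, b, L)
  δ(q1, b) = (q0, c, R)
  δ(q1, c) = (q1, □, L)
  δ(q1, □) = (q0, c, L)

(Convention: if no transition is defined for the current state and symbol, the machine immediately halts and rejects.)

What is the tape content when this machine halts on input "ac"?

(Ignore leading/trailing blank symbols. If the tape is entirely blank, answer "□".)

Execution trace:
Initial: [q0]ac
Step 1: δ(q0, a) = (qR, a, L) → [qR]□ac

The machine reaches the reject state qR and halts.

Final tape (ignoring leading/trailing blanks): ac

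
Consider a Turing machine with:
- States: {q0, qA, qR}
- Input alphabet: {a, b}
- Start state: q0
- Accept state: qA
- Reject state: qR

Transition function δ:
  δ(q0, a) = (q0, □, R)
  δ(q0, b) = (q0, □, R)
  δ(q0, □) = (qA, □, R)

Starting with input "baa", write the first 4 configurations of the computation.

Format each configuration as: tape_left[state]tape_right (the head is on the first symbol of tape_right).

Transitions applied:
Step 1: δ(q0, b) = (q0, □, R)
Step 2: δ(q0, a) = (q0, □, R)
Step 3: δ(q0, a) = (q0, □, R)

The first 4 configurations are:
[q0]baa ⊢ □[q0]aa ⊢ □□[q0]a ⊢ □□□[q0]□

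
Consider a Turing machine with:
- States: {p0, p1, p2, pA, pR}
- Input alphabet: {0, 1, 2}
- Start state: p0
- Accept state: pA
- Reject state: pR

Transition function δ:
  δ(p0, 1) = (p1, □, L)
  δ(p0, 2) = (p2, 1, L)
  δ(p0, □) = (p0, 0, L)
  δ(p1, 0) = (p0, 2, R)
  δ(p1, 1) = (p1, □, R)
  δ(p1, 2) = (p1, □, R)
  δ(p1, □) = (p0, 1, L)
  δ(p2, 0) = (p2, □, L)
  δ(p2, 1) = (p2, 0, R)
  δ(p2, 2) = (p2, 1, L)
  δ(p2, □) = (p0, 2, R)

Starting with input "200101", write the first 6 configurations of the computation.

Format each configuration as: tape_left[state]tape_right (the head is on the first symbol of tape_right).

Transitions applied:
Step 1: δ(p0, 2) = (p2, 1, L)
Step 2: δ(p2, □) = (p0, 2, R)
Step 3: δ(p0, 1) = (p1, □, L)
Step 4: δ(p1, 2) = (p1, □, R)
Step 5: δ(p1, □) = (p0, 1, L)

The first 6 configurations are:
[p0]200101 ⊢ [p2]□100101 ⊢ 2[p0]100101 ⊢ [p1]2□00101 ⊢ □[p1]□00101 ⊢ [p0]□100101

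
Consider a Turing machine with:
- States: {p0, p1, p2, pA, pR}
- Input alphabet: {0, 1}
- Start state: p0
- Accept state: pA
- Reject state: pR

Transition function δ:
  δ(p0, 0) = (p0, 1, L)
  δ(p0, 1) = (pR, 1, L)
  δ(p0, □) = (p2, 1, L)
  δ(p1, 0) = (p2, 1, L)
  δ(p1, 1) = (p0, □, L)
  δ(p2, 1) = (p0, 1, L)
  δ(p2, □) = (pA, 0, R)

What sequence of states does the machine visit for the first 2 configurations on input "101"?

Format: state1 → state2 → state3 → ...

Execution trace:
Initial: [p0]101
Step 1: δ(p0, 1) = (pR, 1, L) → [pR]□101

The machine reaches the reject state pR and halts.

State sequence: p0 → pR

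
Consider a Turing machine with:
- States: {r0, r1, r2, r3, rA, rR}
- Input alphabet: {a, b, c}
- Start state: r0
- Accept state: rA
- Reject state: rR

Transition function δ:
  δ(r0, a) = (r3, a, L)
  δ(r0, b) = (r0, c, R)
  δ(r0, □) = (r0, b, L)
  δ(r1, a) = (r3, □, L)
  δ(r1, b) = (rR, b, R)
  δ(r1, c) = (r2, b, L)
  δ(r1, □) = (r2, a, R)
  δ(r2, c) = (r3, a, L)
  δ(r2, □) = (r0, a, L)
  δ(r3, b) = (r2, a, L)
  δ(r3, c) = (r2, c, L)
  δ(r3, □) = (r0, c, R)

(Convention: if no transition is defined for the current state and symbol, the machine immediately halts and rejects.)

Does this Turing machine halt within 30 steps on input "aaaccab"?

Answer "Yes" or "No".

Execution trace:
Initial: [r0]aaaccab
Step 1: δ(r0, a) = (r3, a, L) → [r3]□aaaccab
Step 2: δ(r3, □) = (r0, c, R) → c[r0]aaaccab
Step 3: δ(r0, a) = (r3, a, L) → [r3]caaaccab
Step 4: δ(r3, c) = (r2, c, L) → [r2]□caaaccab
Step 5: δ(r2, □) = (r0, a, L) → [r0]□acaaaccab
Step 6: δ(r0, □) = (r0, b, L) → [r0]□bacaaaccab
Step 7: δ(r0, □) = (r0, b, L) → [r0]□bbacaaaccab
Step 8: δ(r0, □) = (r0, b, L) → [r0]□bbbacaaaccab
Step 9: δ(r0, □) = (r0, b, L) → [r0]□bbbbacaaaccab
Step 10: δ(r0, □) = (r0, b, L) → [r0]□bbbbbacaaaccab
Step 11: δ(r0, □) = (r0, b, L) → [r0]□bbbbbbacaaaccab
Step 12: δ(r0, □) = (r0, b, L) → [r0]□bbbbbbbacaaaccab
Step 13: δ(r0, □) = (r0, b, L) → [r0]□bbbbbbbbacaaaccab
Step 14: δ(r0, □) = (r0, b, L) → [r0]□bbbbbbbbbacaaaccab
Step 15: δ(r0, □) = (r0, b, L) → [r0]□bbbbbbbbbbacaaaccab
Step 16: δ(r0, □) = (r0, b, L) → [r0]□bbbbbbbbbbbacaaaccab
Step 17: δ(r0, □) = (r0, b, L) → [r0]□bbbbbbbbbbbbacaaaccab
Step 18: δ(r0, □) = (r0, b, L) → [r0]□bbbbbbbbbbbbbacaaaccab
Step 19: δ(r0, □) = (r0, b, L) → [r0]□bbbbbbbbbbbbbbacaaaccab
Step 20: δ(r0, □) = (r0, b, L) → [r0]□bbbbbbbbbbbbbbbacaaaccab
Step 21: δ(r0, □) = (r0, b, L) → [r0]□bbbbbbbbbbbbbbbbacaaaccab
Step 22: δ(r0, □) = (r0, b, L) → [r0]□bbbbbbbbbbbbbbbbbacaaaccab
Step 23: δ(r0, □) = (r0, b, L) → [r0]□bbbbbbbbbbbbbbbbbbacaaaccab
Step 24: δ(r0, □) = (r0, b, L) → [r0]□bbbbbbbbbbbbbbbbbbbacaaaccab
Step 25: δ(r0, □) = (r0, b, L) → [r0]□bbbbbbbbbbbbbbbbbbbbacaaaccab
Step 26: δ(r0, □) = (r0, b, L) → [r0]□bbbbbbbbbbbbbbbbbbbbbacaaaccab
Step 27: δ(r0, □) = (r0, b, L) → [r0]□bbbbbbbbbbbbbbbbbbbbbbacaaaccab
Step 28: δ(r0, □) = (r0, b, L) → [r0]□bbbbbbbbbbbbbbbbbbbbbbbacaaaccab
Step 29: δ(r0, □) = (r0, b, L) → [r0]□bbbbbbbbbbbbbbbbbbbbbbbbacaaaccab
Step 30: δ(r0, □) = (r0, b, L) → [r0]□bbbbbbbbbbbbbbbbbbbbbbbbbacaaaccab

The machine has not reached a halting state after 30 steps.
The machine did not halt within the 30-step bound.

Answer: No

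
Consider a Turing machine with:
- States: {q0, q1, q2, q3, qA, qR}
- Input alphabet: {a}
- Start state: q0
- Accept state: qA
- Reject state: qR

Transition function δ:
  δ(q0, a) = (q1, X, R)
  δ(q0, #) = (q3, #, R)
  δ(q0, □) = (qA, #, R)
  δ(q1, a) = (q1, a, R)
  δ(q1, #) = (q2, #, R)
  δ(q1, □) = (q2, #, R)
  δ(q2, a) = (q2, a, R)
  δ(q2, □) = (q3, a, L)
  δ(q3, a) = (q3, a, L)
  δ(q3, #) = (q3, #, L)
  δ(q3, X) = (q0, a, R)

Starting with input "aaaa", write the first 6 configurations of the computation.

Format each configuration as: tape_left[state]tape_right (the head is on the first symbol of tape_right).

Transitions applied:
Step 1: δ(q0, a) = (q1, X, R)
Step 2: δ(q1, a) = (q1, a, R)
Step 3: δ(q1, a) = (q1, a, R)
Step 4: δ(q1, a) = (q1, a, R)
Step 5: δ(q1, □) = (q2, #, R)

The first 6 configurations are:
[q0]aaaa ⊢ X[q1]aaa ⊢ Xa[q1]aa ⊢ Xaa[q1]a ⊢ Xaaa[q1]□ ⊢ Xaaa#[q2]□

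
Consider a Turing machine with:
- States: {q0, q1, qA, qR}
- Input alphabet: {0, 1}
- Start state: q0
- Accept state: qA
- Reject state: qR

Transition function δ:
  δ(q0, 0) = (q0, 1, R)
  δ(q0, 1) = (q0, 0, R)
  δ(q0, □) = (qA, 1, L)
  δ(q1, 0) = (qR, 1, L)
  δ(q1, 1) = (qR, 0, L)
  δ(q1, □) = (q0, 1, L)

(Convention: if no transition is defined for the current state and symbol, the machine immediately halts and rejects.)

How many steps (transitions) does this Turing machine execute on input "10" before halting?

Execution trace:
Initial: [q0]10
Step 1: δ(q0, 1) = (q0, 0, R) → 0[q0]0
Step 2: δ(q0, 0) = (q0, 1, R) → 01[q0]□
Step 3: δ(q0, □) = (qA, 1, L) → 0[qA]11

The machine reaches the accept state qA and halts.

The machine executed 3 steps before halting.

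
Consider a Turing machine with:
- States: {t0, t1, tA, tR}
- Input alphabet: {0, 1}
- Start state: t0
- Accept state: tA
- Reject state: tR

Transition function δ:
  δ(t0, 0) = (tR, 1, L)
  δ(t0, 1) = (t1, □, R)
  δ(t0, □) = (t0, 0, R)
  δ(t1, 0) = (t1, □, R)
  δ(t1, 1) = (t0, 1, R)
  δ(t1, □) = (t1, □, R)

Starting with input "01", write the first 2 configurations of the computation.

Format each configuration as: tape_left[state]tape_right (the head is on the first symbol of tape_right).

Transitions applied:
Step 1: δ(t0, 0) = (tR, 1, L)

The first 2 configurations are:
[t0]01 ⊢ [tR]□11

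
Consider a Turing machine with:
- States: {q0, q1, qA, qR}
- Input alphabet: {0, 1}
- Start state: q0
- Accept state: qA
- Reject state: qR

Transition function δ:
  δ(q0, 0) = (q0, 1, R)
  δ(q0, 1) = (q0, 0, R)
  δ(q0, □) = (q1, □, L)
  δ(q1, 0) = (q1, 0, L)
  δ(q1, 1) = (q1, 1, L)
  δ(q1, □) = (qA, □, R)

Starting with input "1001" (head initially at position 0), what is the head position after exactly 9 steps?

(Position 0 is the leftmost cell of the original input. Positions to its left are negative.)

Execution trace (head position shown):
Step 0: [q0]1001  (head at position 0)
Step 1: move right → 0[q0]001  (head at position 1)
Step 2: move right → 01[q0]01  (head at position 2)
Step 3: move right → 011[q0]1  (head at position 3)
Step 4: move right → 0110[q0]□  (head at position 4)
Step 5: move left → 011[q1]0□  (head at position 3)
Step 6: move left → 01[q1]10□  (head at position 2)
Step 7: move left → 0[q1]110□  (head at position 1)
Step 8: move left → [q1]0110□  (head at position 0)
Step 9: move left → [q1]□0110□  (head at position -1)

After 9 steps, the head is at position -1.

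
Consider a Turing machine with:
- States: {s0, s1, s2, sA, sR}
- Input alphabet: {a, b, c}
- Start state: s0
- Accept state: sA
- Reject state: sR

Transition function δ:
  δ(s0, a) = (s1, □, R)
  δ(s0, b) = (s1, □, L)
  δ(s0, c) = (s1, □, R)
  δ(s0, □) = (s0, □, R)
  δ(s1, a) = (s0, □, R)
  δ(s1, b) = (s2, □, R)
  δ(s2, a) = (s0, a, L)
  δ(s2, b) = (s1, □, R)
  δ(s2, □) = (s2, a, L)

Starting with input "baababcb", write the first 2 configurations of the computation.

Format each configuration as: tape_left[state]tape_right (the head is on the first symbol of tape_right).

Transitions applied:
Step 1: δ(s0, b) = (s1, □, L)

The first 2 configurations are:
[s0]baababcb ⊢ [s1]□□aababcb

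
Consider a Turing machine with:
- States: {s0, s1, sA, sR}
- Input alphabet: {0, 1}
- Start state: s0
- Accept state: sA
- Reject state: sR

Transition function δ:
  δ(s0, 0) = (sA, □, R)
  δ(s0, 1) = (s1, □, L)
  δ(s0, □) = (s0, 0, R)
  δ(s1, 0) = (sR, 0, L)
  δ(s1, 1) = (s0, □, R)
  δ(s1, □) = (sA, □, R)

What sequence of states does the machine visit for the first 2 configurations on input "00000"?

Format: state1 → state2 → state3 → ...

Execution trace:
Initial: [s0]00000
Step 1: δ(s0, 0) = (sA, □, R) → □[sA]0000

The machine reaches the accept state sA and halts.

State sequence: s0 → sA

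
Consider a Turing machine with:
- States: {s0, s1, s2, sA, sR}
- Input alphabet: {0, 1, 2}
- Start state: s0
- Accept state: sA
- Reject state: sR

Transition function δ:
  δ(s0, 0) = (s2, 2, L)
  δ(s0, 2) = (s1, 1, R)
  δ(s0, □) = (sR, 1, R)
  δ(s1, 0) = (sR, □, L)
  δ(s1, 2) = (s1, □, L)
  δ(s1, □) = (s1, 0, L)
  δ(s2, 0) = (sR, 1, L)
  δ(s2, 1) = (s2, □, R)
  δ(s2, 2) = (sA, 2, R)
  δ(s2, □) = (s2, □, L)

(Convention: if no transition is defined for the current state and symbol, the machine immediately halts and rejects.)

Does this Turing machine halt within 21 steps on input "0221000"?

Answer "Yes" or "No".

Execution trace:
Initial: [s0]0221000
Step 1: δ(s0, 0) = (s2, 2, L) → [s2]□2221000
Step 2: δ(s2, □) = (s2, □, L) → [s2]□□2221000
Step 3: δ(s2, □) = (s2, □, L) → [s2]□□□2221000
Step 4: δ(s2, □) = (s2, □, L) → [s2]□□□□2221000
Step 5: δ(s2, □) = (s2, □, L) → [s2]□□□□□2221000
Step 6: δ(s2, □) = (s2, □, L) → [s2]□□□□□□2221000
Step 7: δ(s2, □) = (s2, □, L) → [s2]□□□□□□□2221000
Step 8: δ(s2, □) = (s2, □, L) → [s2]□□□□□□□□2221000
Step 9: δ(s2, □) = (s2, □, L) → [s2]□□□□□□□□□2221000
Step 10: δ(s2, □) = (s2, □, L) → [s2]□□□□□□□□□□2221000
Step 11: δ(s2, □) = (s2, □, L) → [s2]□□□□□□□□□□□2221000
Step 12: δ(s2, □) = (s2, □, L) → [s2]□□□□□□□□□□□□2221000
Step 13: δ(s2, □) = (s2, □, L) → [s2]□□□□□□□□□□□□□2221000
Step 14: δ(s2, □) = (s2, □, L) → [s2]□□□□□□□□□□□□□□2221000
Step 15: δ(s2, □) = (s2, □, L) → [s2]□□□□□□□□□□□□□□□2221000
Step 16: δ(s2, □) = (s2, □, L) → [s2]□□□□□□□□□□□□□□□□2221000
Step 17: δ(s2, □) = (s2, □, L) → [s2]□□□□□□□□□□□□□□□□□2221000
Step 18: δ(s2, □) = (s2, □, L) → [s2]□□□□□□□□□□□□□□□□□□2221000
Step 19: δ(s2, □) = (s2, □, L) → [s2]□□□□□□□□□□□□□□□□□□□2221000
Step 20: δ(s2, □) = (s2, □, L) → [s2]□□□□□□□□□□□□□□□□□□□□2221000
Step 21: δ(s2, □) = (s2, □, L) → [s2]□□□□□□□□□□□□□□□□□□□□□2221000

The machine has not reached a halting state after 21 steps.
The machine did not halt within the 21-step bound.

Answer: No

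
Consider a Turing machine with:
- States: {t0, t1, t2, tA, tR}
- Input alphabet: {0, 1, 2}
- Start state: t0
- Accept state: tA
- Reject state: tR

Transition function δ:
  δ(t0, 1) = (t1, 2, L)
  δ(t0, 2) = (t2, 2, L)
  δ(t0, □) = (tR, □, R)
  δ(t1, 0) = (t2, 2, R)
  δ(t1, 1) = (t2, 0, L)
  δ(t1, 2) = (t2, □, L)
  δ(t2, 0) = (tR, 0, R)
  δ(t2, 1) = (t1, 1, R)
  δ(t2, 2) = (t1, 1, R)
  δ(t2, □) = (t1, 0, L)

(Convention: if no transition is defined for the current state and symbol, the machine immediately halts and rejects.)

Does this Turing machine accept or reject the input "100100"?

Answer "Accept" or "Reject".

Execution trace:
Initial: [t0]100100
Step 1: δ(t0, 1) = (t1, 2, L) → [t1]□200100

No transition is defined for δ(t1, □). By convention the machine halts and rejects.

Answer: Reject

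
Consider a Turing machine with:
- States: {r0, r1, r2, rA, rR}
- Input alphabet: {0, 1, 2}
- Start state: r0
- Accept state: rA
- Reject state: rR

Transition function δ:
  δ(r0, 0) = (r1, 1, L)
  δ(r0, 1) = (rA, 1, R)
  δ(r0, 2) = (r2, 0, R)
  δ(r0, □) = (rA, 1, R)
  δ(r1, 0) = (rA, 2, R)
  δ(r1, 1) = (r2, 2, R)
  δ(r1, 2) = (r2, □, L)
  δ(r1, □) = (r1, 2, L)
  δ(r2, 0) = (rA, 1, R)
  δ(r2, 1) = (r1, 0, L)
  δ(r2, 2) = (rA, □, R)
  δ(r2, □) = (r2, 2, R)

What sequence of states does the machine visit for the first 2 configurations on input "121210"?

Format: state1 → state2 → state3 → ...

Execution trace:
Initial: [r0]121210
Step 1: δ(r0, 1) = (rA, 1, R) → 1[rA]21210

The machine reaches the accept state rA and halts.

State sequence: r0 → rA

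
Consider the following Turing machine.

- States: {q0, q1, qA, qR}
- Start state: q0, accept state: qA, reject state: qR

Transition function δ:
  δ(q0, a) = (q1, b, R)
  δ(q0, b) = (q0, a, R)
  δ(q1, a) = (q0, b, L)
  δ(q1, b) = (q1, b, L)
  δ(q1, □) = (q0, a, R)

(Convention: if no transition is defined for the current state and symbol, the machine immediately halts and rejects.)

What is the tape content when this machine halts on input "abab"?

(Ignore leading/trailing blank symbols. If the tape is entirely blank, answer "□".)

Execution trace:
Initial: [q0]abab
Step 1: δ(q0, a) = (q1, b, R) → b[q1]bab
Step 2: δ(q1, b) = (q1, b, L) → [q1]bbab
Step 3: δ(q1, b) = (q1, b, L) → [q1]□bbab
Step 4: δ(q1, □) = (q0, a, R) → a[q0]bbab
Step 5: δ(q0, b) = (q0, a, R) → aa[q0]bab
Step 6: δ(q0, b) = (q0, a, R) → aaa[q0]ab
Step 7: δ(q0, a) = (q1, b, R) → aaab[q1]b
Step 8: δ(q1, b) = (q1, b, L) → aaa[q1]bb
Step 9: δ(q1, b) = (q1, b, L) → aa[q1]abb
Step 10: δ(q1, a) = (q0, b, L) → a[q0]abbb
Step 11: δ(q0, a) = (q1, b, R) → ab[q1]bbb
Step 12: δ(q1, b) = (q1, b, L) → a[q1]bbbb
Step 13: δ(q1, b) = (q1, b, L) → [q1]abbbb
Step 14: δ(q1, a) = (q0, b, L) → [q0]□bbbbb

No transition is defined for δ(q0, □). By convention the machine halts and rejects.

Final tape (ignoring leading/trailing blanks): bbbbb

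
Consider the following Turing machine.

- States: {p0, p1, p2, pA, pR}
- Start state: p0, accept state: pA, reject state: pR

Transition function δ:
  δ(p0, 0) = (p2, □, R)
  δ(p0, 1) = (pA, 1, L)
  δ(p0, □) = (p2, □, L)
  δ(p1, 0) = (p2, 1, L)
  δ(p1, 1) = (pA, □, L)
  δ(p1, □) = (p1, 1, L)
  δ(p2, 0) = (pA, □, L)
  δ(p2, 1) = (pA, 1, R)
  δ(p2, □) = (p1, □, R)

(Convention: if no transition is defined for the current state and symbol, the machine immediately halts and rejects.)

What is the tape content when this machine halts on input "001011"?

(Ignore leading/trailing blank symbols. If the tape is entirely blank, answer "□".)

Execution trace:
Initial: [p0]001011
Step 1: δ(p0, 0) = (p2, □, R) → □[p2]01011
Step 2: δ(p2, 0) = (pA, □, L) → [pA]□□1011

The machine reaches the accept state pA and halts.

Final tape (ignoring leading/trailing blanks): 1011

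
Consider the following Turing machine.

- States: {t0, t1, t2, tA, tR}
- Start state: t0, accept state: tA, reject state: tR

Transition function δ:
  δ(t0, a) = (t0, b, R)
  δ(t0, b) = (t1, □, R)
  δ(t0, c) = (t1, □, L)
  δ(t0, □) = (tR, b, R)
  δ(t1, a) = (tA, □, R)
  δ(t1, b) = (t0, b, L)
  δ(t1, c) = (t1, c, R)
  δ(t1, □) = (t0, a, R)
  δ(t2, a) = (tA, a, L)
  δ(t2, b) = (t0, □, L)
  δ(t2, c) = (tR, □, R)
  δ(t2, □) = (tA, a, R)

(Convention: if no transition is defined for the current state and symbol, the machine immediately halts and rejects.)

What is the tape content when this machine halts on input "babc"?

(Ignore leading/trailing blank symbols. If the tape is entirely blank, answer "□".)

Execution trace:
Initial: [t0]babc
Step 1: δ(t0, b) = (t1, □, R) → □[t1]abc
Step 2: δ(t1, a) = (tA, □, R) → □□[tA]bc

The machine reaches the accept state tA and halts.

Final tape (ignoring leading/trailing blanks): bc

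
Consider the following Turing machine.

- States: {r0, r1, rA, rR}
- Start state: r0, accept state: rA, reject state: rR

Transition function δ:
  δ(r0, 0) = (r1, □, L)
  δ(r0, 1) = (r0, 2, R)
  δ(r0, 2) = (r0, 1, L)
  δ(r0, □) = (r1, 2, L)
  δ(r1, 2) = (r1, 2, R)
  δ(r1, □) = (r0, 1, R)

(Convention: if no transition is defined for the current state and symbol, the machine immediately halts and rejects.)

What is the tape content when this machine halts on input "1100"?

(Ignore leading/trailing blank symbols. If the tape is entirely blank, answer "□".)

Execution trace:
Initial: [r0]1100
Step 1: δ(r0, 1) = (r0, 2, R) → 2[r0]100
Step 2: δ(r0, 1) = (r0, 2, R) → 22[r0]00
Step 3: δ(r0, 0) = (r1, □, L) → 2[r1]2□0
Step 4: δ(r1, 2) = (r1, 2, R) → 22[r1]□0
Step 5: δ(r1, □) = (r0, 1, R) → 221[r0]0
Step 6: δ(r0, 0) = (r1, □, L) → 22[r1]1□

No transition is defined for δ(r1, 1). By convention the machine halts and rejects.

Final tape (ignoring leading/trailing blanks): 221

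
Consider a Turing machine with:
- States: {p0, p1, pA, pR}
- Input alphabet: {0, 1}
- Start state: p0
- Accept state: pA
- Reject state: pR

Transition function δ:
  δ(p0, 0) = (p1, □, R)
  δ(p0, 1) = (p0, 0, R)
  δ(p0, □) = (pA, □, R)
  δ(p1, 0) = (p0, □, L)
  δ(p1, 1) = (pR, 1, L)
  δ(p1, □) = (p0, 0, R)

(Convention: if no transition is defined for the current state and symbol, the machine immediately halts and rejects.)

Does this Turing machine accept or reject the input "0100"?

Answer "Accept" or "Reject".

Execution trace:
Initial: [p0]0100
Step 1: δ(p0, 0) = (p1, □, R) → □[p1]100
Step 2: δ(p1, 1) = (pR, 1, L) → [pR]□100

The machine reaches the reject state pR and halts.

Answer: Reject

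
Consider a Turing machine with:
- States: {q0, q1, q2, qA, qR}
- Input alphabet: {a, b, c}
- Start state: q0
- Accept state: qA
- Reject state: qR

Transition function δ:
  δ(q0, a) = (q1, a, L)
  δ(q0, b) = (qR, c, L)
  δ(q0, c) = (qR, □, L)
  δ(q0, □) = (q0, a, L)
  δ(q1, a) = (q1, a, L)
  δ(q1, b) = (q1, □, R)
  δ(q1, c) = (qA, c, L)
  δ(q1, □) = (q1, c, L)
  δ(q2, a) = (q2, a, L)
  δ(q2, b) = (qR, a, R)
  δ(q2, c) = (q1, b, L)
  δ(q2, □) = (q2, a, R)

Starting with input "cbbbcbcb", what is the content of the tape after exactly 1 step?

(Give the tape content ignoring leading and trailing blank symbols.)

Execution trace:
Initial: [q0]cbbbcbcb
Step 1: δ(q0, c) = (qR, □, L) → [qR]□□bbbcbcb

The machine reaches the reject state qR and halts.

After 1 step, the tape (ignoring leading/trailing blanks) is: bbbcbcb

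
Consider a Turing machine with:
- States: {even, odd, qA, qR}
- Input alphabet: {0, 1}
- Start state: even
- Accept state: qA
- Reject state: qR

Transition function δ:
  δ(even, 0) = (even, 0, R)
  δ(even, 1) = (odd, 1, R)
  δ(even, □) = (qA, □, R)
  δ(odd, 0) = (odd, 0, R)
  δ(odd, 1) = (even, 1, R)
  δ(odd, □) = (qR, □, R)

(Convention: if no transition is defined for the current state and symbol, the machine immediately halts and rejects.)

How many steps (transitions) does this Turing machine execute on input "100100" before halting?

Execution trace:
Initial: [even]100100
Step 1: δ(even, 1) = (odd, 1, R) → 1[odd]00100
Step 2: δ(odd, 0) = (odd, 0, R) → 10[odd]0100
Step 3: δ(odd, 0) = (odd, 0, R) → 100[odd]100
Step 4: δ(odd, 1) = (even, 1, R) → 1001[even]00
Step 5: δ(even, 0) = (even, 0, R) → 10010[even]0
Step 6: δ(even, 0) = (even, 0, R) → 100100[even]□
Step 7: δ(even, □) = (qA, □, R) → 100100□[qA]□

The machine reaches the accept state qA and halts.

The machine executed 7 steps before halting.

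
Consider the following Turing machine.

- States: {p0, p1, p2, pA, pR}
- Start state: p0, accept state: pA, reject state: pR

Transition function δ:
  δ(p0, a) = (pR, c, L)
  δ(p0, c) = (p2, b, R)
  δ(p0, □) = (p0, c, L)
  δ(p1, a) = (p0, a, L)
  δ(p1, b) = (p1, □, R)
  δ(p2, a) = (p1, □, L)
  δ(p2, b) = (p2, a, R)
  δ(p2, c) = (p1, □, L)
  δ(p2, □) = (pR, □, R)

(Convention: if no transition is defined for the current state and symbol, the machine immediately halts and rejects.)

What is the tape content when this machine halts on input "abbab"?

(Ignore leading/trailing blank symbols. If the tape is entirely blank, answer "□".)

Execution trace:
Initial: [p0]abbab
Step 1: δ(p0, a) = (pR, c, L) → [pR]□cbbab

The machine reaches the reject state pR and halts.

Final tape (ignoring leading/trailing blanks): cbbab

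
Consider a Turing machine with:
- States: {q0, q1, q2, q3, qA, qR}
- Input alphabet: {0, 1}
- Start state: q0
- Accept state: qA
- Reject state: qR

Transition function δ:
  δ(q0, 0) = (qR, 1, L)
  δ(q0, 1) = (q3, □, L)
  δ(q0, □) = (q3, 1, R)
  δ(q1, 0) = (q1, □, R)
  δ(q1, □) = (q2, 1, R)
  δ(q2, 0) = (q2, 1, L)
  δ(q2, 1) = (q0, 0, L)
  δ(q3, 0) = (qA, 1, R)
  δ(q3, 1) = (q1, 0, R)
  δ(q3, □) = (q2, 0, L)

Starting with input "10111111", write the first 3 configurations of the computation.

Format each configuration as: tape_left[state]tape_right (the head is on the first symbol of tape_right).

Transitions applied:
Step 1: δ(q0, 1) = (q3, □, L)
Step 2: δ(q3, □) = (q2, 0, L)

The first 3 configurations are:
[q0]10111111 ⊢ [q3]□□0111111 ⊢ [q2]□0□0111111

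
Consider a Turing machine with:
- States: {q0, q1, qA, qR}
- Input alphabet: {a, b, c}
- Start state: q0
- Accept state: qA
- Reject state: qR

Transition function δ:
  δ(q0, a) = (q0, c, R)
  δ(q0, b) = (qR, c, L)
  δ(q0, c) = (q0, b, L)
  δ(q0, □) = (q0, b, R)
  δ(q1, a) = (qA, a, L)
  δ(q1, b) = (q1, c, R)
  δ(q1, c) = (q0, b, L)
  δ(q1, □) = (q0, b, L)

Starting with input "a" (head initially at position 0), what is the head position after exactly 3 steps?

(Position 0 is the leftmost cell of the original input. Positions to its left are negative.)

Execution trace (head position shown):
Step 0: [q0]a  (head at position 0)
Step 1: move right → c[q0]□  (head at position 1)
Step 2: move right → cb[q0]□  (head at position 2)
Step 3: move right → cbb[q0]□  (head at position 3)

After 3 steps, the head is at position 3.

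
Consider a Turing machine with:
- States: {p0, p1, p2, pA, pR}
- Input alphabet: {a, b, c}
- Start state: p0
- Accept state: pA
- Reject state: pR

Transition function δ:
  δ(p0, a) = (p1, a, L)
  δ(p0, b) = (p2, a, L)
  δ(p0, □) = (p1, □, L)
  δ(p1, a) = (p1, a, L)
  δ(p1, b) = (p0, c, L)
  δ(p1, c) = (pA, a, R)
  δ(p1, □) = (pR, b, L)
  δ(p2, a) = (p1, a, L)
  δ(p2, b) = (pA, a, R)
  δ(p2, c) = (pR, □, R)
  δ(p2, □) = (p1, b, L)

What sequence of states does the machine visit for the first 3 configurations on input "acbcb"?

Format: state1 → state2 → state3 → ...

Execution trace:
Initial: [p0]acbcb
Step 1: δ(p0, a) = (p1, a, L) → [p1]□acbcb
Step 2: δ(p1, □) = (pR, b, L) → [pR]□bacbcb

The machine reaches the reject state pR and halts.

State sequence: p0 → p1 → pR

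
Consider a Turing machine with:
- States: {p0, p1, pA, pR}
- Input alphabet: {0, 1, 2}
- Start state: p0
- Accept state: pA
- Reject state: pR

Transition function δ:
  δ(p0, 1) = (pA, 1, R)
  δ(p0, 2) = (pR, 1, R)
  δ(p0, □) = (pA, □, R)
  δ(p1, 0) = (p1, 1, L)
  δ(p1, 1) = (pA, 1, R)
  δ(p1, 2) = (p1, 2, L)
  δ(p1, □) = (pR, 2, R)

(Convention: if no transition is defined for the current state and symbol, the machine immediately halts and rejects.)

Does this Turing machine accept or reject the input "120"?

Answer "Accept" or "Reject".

Execution trace:
Initial: [p0]120
Step 1: δ(p0, 1) = (pA, 1, R) → 1[pA]20

The machine reaches the accept state pA and halts.

Answer: Accept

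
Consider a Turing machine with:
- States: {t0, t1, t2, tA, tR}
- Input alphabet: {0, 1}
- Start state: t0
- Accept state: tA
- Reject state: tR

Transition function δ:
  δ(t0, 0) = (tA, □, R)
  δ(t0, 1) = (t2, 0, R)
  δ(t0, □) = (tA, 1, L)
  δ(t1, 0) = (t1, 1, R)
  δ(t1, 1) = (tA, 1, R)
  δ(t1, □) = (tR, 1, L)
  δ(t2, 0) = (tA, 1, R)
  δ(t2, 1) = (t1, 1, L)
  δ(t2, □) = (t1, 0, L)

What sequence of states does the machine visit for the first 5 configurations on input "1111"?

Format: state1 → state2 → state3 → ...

Execution trace:
Initial: [t0]1111
Step 1: δ(t0, 1) = (t2, 0, R) → 0[t2]111
Step 2: δ(t2, 1) = (t1, 1, L) → [t1]0111
Step 3: δ(t1, 0) = (t1, 1, R) → 1[t1]111
Step 4: δ(t1, 1) = (tA, 1, R) → 11[tA]11

The machine reaches the accept state tA and halts.

State sequence: t0 → t2 → t1 → t1 → tA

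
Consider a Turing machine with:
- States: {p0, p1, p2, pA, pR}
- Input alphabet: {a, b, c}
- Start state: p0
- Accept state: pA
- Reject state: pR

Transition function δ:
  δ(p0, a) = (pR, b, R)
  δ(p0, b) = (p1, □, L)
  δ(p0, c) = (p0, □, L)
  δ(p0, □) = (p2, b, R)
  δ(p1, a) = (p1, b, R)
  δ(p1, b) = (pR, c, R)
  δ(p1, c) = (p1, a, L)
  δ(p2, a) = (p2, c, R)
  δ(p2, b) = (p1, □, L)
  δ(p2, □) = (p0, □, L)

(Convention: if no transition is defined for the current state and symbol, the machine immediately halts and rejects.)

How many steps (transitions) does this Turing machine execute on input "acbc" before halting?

Execution trace:
Initial: [p0]acbc
Step 1: δ(p0, a) = (pR, b, R) → b[pR]cbc

The machine reaches the reject state pR and halts.

The machine executed 1 step before halting.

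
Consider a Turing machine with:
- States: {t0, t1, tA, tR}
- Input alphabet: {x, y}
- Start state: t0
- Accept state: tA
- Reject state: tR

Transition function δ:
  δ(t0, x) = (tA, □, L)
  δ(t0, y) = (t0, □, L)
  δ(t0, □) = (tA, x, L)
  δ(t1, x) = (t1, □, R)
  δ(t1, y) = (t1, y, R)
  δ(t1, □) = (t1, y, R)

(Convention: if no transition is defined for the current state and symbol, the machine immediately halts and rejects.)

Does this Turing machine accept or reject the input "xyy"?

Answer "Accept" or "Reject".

Execution trace:
Initial: [t0]xyy
Step 1: δ(t0, x) = (tA, □, L) → [tA]□□yy

The machine reaches the accept state tA and halts.

Answer: Accept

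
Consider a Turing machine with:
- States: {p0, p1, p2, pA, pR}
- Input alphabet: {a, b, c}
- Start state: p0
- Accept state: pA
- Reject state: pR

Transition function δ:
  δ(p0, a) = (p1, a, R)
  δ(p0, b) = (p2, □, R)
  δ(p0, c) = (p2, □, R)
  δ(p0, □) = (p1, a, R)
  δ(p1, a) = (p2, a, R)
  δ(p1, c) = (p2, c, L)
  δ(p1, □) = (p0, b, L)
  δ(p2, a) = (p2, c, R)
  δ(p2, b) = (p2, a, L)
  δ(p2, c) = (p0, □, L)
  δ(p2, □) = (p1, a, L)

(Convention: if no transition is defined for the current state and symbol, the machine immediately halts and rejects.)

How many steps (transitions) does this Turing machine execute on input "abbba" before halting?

Execution trace:
Initial: [p0]abbba
Step 1: δ(p0, a) = (p1, a, R) → a[p1]bbba

No transition is defined for δ(p1, b). By convention the machine halts and rejects.

The machine executed 1 step before halting.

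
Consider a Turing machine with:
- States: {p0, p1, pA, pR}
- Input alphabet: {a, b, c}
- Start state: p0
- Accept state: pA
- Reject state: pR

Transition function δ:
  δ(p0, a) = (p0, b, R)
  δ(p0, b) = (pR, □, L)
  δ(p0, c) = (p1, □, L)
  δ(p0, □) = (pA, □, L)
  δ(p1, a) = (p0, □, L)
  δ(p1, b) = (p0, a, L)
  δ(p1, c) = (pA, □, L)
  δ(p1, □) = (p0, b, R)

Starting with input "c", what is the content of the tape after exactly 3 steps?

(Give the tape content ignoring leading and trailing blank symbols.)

Execution trace:
Initial: [p0]c
Step 1: δ(p0, c) = (p1, □, L) → [p1]□□
Step 2: δ(p1, □) = (p0, b, R) → b[p0]□
Step 3: δ(p0, □) = (pA, □, L) → [pA]b□

The machine reaches the accept state pA and halts.

After 3 steps, the tape (ignoring leading/trailing blanks) is: b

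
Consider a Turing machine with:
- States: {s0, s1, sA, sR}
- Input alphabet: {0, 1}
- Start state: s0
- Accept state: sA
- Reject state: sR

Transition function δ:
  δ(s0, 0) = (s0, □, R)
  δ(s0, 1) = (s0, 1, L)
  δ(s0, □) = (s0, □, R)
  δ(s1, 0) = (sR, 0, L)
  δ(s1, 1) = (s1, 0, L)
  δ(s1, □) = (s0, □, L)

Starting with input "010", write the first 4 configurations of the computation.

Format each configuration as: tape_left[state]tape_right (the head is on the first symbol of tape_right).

Transitions applied:
Step 1: δ(s0, 0) = (s0, □, R)
Step 2: δ(s0, 1) = (s0, 1, L)
Step 3: δ(s0, □) = (s0, □, R)

The first 4 configurations are:
[s0]010 ⊢ □[s0]10 ⊢ [s0]□10 ⊢ □[s0]10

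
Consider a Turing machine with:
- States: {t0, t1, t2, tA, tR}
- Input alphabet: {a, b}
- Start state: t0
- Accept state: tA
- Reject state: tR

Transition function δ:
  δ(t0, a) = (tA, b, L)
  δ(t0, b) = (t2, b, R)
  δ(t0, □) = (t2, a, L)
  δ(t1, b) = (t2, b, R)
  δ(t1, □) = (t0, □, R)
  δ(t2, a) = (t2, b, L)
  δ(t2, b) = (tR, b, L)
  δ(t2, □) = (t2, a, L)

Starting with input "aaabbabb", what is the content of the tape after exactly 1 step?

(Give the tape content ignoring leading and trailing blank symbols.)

Execution trace:
Initial: [t0]aaabbabb
Step 1: δ(t0, a) = (tA, b, L) → [tA]□baabbabb

The machine reaches the accept state tA and halts.

After 1 step, the tape (ignoring leading/trailing blanks) is: baabbabb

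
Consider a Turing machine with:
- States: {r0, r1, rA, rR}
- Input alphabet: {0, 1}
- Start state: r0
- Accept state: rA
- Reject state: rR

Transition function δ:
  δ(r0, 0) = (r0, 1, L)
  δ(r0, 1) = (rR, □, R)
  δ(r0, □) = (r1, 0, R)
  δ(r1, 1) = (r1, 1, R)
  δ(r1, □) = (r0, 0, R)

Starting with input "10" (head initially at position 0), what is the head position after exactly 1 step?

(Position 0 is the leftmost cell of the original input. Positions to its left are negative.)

Execution trace (head position shown):
Step 0: [r0]10  (head at position 0)
Step 1: move right → □[rR]0  (head at position 1)

After 1 step, the head is at position 1.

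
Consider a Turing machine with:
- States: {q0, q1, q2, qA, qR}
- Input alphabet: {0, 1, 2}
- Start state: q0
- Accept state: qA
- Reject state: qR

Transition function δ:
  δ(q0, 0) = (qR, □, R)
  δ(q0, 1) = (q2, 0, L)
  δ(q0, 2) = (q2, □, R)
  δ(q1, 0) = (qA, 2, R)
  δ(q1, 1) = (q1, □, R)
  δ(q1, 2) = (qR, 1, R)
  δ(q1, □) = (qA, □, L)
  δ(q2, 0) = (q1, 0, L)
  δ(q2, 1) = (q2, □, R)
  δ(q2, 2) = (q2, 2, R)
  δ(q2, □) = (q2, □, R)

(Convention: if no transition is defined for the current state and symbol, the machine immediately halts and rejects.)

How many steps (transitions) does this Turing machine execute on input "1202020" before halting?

Execution trace:
Initial: [q0]1202020
Step 1: δ(q0, 1) = (q2, 0, L) → [q2]□0202020
Step 2: δ(q2, □) = (q2, □, R) → □[q2]0202020
Step 3: δ(q2, 0) = (q1, 0, L) → [q1]□0202020
Step 4: δ(q1, □) = (qA, □, L) → [qA]□□0202020

The machine reaches the accept state qA and halts.

The machine executed 4 steps before halting.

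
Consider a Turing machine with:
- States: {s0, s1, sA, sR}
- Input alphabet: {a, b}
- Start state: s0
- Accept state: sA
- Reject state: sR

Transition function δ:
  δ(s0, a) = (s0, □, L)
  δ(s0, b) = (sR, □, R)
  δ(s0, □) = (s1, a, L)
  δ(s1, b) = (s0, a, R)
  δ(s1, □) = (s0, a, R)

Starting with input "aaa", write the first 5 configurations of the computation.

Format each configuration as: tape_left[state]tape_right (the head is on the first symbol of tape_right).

Transitions applied:
Step 1: δ(s0, a) = (s0, □, L)
Step 2: δ(s0, □) = (s1, a, L)
Step 3: δ(s1, □) = (s0, a, R)
Step 4: δ(s0, a) = (s0, □, L)

The first 5 configurations are:
[s0]aaa ⊢ [s0]□□aa ⊢ [s1]□a□aa ⊢ a[s0]a□aa ⊢ [s0]a□□aa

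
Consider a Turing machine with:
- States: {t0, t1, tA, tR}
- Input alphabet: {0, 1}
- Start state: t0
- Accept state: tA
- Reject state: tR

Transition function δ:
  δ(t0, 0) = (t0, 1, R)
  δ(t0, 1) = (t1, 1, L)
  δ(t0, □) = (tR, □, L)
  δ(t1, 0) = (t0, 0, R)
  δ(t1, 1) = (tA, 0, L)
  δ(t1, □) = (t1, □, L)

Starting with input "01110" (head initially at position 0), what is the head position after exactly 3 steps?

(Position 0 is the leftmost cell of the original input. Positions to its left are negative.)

Execution trace (head position shown):
Step 0: [t0]01110  (head at position 0)
Step 1: move right → 1[t0]1110  (head at position 1)
Step 2: move left → [t1]11110  (head at position 0)
Step 3: move left → [tA]□01110  (head at position -1)

After 3 steps, the head is at position -1.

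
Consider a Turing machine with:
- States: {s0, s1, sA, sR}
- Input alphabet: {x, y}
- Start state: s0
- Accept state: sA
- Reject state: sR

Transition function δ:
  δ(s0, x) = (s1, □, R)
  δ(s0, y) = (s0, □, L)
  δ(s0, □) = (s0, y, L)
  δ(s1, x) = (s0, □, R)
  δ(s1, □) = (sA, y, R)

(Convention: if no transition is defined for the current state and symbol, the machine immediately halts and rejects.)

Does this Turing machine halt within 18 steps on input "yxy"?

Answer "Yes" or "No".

Execution trace:
Initial: [s0]yxy
Step 1: δ(s0, y) = (s0, □, L) → [s0]□□xy
Step 2: δ(s0, □) = (s0, y, L) → [s0]□y□xy
Step 3: δ(s0, □) = (s0, y, L) → [s0]□yy□xy
Step 4: δ(s0, □) = (s0, y, L) → [s0]□yyy□xy
Step 5: δ(s0, □) = (s0, y, L) → [s0]□yyyy□xy
Step 6: δ(s0, □) = (s0, y, L) → [s0]□yyyyy□xy
Step 7: δ(s0, □) = (s0, y, L) → [s0]□yyyyyy□xy
Step 8: δ(s0, □) = (s0, y, L) → [s0]□yyyyyyy□xy
Step 9: δ(s0, □) = (s0, y, L) → [s0]□yyyyyyyy□xy
Step 10: δ(s0, □) = (s0, y, L) → [s0]□yyyyyyyyy□xy
Step 11: δ(s0, □) = (s0, y, L) → [s0]□yyyyyyyyyy□xy
Step 12: δ(s0, □) = (s0, y, L) → [s0]□yyyyyyyyyyy□xy
Step 13: δ(s0, □) = (s0, y, L) → [s0]□yyyyyyyyyyyy□xy
Step 14: δ(s0, □) = (s0, y, L) → [s0]□yyyyyyyyyyyyy□xy
Step 15: δ(s0, □) = (s0, y, L) → [s0]□yyyyyyyyyyyyyy□xy
Step 16: δ(s0, □) = (s0, y, L) → [s0]□yyyyyyyyyyyyyyy□xy
Step 17: δ(s0, □) = (s0, y, L) → [s0]□yyyyyyyyyyyyyyyy□xy
Step 18: δ(s0, □) = (s0, y, L) → [s0]□yyyyyyyyyyyyyyyyy□xy

The machine has not reached a halting state after 18 steps.
The machine did not halt within the 18-step bound.

Answer: No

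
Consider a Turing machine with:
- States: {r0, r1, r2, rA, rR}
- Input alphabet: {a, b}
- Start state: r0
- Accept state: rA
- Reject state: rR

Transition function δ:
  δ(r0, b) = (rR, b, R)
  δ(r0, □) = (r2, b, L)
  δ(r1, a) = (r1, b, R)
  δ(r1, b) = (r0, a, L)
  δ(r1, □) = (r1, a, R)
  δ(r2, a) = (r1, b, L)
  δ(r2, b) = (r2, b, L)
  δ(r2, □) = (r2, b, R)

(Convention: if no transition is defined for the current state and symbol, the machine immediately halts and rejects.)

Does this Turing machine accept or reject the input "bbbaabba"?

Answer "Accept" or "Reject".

Execution trace:
Initial: [r0]bbbaabba
Step 1: δ(r0, b) = (rR, b, R) → b[rR]bbaabba

The machine reaches the reject state rR and halts.

Answer: Reject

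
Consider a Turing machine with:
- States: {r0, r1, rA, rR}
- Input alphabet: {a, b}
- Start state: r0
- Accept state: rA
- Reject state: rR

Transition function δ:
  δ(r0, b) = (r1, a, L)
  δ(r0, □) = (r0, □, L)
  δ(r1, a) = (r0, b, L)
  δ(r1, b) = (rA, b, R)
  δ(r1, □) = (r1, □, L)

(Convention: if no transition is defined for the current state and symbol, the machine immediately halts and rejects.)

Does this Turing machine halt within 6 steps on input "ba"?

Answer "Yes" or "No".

Execution trace:
Initial: [r0]ba
Step 1: δ(r0, b) = (r1, a, L) → [r1]□aa
Step 2: δ(r1, □) = (r1, □, L) → [r1]□□aa
Step 3: δ(r1, □) = (r1, □, L) → [r1]□□□aa
Step 4: δ(r1, □) = (r1, □, L) → [r1]□□□□aa
Step 5: δ(r1, □) = (r1, □, L) → [r1]□□□□□aa
Step 6: δ(r1, □) = (r1, □, L) → [r1]□□□□□□aa

The machine has not reached a halting state after 6 steps.
The machine did not halt within the 6-step bound.

Answer: No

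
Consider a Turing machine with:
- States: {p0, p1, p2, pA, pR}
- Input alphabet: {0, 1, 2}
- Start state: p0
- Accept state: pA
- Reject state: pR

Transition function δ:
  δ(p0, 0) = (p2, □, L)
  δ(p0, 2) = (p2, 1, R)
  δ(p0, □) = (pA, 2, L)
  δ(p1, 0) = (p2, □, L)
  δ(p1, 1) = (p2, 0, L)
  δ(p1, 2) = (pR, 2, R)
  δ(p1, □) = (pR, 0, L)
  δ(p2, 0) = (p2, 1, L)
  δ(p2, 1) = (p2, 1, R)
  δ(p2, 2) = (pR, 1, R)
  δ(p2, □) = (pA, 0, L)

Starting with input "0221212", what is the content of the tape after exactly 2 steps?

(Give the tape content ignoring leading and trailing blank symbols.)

Execution trace:
Initial: [p0]0221212
Step 1: δ(p0, 0) = (p2, □, L) → [p2]□□221212
Step 2: δ(p2, □) = (pA, 0, L) → [pA]□0□221212

The machine reaches the accept state pA and halts.

After 2 steps, the tape (ignoring leading/trailing blanks) is: 0□221212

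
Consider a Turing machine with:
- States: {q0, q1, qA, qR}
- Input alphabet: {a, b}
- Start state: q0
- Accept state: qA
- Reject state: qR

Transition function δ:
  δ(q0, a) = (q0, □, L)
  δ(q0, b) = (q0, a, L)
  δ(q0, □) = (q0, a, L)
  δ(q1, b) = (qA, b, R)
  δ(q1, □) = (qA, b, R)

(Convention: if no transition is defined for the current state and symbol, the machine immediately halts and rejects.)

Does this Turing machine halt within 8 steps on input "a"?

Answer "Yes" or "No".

Execution trace:
Initial: [q0]a
Step 1: δ(q0, a) = (q0, □, L) → [q0]□□
Step 2: δ(q0, □) = (q0, a, L) → [q0]□a□
Step 3: δ(q0, □) = (q0, a, L) → [q0]□aa□
Step 4: δ(q0, □) = (q0, a, L) → [q0]□aaa□
Step 5: δ(q0, □) = (q0, a, L) → [q0]□aaaa□
Step 6: δ(q0, □) = (q0, a, L) → [q0]□aaaaa□
Step 7: δ(q0, □) = (q0, a, L) → [q0]□aaaaaa□
Step 8: δ(q0, □) = (q0, a, L) → [q0]□aaaaaaa□

The machine has not reached a halting state after 8 steps.
The machine did not halt within the 8-step bound.

Answer: No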